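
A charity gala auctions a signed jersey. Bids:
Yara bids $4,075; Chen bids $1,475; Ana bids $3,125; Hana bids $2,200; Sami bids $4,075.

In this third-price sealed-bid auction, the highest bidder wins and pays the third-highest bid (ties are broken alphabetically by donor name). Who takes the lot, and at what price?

Sami pays $3,125

Bids in order: 4,075 (Sami) > 4,075 (Yara) > 3,125 (Ana) > 2,200 (Hana) > 1,475 (Chen)
Sami and Yara tie at $4,075; tie-break gives it to Sami.
Sami wins; payment is bid #3 in the ranking = $3,125.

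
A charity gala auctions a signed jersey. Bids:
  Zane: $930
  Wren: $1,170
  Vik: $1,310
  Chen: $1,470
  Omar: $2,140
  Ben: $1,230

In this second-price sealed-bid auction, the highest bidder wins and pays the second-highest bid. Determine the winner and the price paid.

Sorting bids: 2,140 (Omar) > 1,470 (Chen) > 1,310 (Vik) > 1,230 (Ben) > 1,170 (Wren) > 930 (Zane)
Omar wins with the highest bid; price is set by the runner-up at $1,470.

Omar pays $1,470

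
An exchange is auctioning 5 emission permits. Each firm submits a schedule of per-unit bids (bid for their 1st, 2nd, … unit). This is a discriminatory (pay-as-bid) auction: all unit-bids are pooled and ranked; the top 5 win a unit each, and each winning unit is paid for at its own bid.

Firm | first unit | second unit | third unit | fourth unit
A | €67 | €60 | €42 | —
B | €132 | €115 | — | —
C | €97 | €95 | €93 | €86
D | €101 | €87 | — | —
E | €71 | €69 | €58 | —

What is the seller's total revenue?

Total revenue: €540

Merging the schedules and taking the best 5: 132 (B-1), 115 (B-2), 101 (D-1), 97 (C-1), 95 (C-2)
Next rejected bid: €93 (not a price — pay-as-bid).
Each winning unit pays its own bid.
Revenue = 132 + 115 + 101 + 97 + 95 = €540.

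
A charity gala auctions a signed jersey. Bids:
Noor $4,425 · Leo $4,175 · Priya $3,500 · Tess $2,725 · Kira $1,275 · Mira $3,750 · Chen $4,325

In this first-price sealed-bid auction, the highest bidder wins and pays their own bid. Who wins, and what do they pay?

Bids in order: 4,425 (Noor) > 4,325 (Chen) > 4,175 (Leo) > 3,750 (Mira) > 3,500 (Priya) > 2,725 (Tess) > …
First-price: Noor pays what they bid, $4,425.

Noor pays $4,425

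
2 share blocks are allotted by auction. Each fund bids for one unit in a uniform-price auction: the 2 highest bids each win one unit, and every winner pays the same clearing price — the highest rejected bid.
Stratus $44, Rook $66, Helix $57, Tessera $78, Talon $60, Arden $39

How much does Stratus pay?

Stratus pays $0

Ordering the bids: 78 (Tessera), 66 (Rook), 60 (Talon), 57 (Helix), …
Winners (2 units): Tessera, Rook.
First losing bid is Talon's $60, which sets the uniform price.
Stratus does not win → pays $0.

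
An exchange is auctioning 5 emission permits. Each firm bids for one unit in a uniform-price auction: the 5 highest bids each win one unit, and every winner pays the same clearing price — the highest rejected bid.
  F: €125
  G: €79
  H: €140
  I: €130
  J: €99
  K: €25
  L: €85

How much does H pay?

H pays €79

Bids ranked high→low: 140 (H), 130 (I), 125 (F), 99 (J), 85 (L), 79 (G), 25 (K)
Winners (5 units): H, I, F, J, L.
Clearing price = highest rejected bid = €79.
H wins → pays €79.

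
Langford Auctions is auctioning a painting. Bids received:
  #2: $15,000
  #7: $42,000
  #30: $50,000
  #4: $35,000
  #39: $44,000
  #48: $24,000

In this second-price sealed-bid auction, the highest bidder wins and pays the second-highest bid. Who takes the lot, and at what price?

Rule: the highest bidder wins and pays the second-highest bid.
Bids ranked: 50,000 (#30) > 44,000 (#39) > 42,000 (#7) > 35,000 (#4) > 24,000 (#48) > 15,000 (#2)
#30 is highest; pays the second-highest bid, $44,000.

#30 pays $44,000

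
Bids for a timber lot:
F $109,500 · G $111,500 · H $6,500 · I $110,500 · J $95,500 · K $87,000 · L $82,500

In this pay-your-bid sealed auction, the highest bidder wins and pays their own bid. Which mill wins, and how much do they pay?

G pays $111,500

Sorting bids: 111,500 (G) > 110,500 (I) > 109,500 (F) > 95,500 (J) > 87,000 (K) > 82,500 (L) > …
First-price: G pays what they bid, $111,500.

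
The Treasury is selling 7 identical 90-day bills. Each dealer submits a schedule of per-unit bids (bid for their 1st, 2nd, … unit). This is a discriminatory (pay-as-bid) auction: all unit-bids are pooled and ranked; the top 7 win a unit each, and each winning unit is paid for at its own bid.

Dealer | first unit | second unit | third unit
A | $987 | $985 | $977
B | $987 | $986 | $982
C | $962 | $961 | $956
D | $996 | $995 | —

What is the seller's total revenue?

Total revenue: $6,918

Pooled unit-bids ranked (top 7): 996 (D-1), 995 (D-2), 987 (A-1), 987 (B-1), 986 (B-2), 985 (A-2), 982 (B-3)
Next rejected bid: $977 (not a price — pay-as-bid).
Each winning unit pays its own bid.
Revenue = 996 + 995 + 987 + 987 + 986 + 985 + 982 = $6,918.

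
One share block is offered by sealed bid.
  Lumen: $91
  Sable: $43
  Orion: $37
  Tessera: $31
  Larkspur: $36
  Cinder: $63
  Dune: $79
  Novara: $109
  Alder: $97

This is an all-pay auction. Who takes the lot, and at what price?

Novara pays $109

Bids in order: 109 (Novara) > 97 (Alder) > 91 (Lumen) > 79 (Dune) > 63 (Cinder) > 43 (Sable) > …
Novara wins with the top bid; all bids are sunk regardless.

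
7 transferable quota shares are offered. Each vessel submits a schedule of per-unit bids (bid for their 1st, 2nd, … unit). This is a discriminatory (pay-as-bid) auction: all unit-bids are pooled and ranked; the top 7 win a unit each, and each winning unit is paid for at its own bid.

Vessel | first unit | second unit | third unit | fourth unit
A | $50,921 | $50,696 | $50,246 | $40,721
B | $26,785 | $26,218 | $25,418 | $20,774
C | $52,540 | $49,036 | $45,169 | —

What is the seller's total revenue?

Total revenue: $339,329

Pooled unit-bids ranked (top 7): 52,540 (C-1), 50,921 (A-1), 50,696 (A-2), 50,246 (A-3), 49,036 (C-2), 45,169 (C-3), 40,721 (A-4)
Next rejected bid: $26,785 (not a price — pay-as-bid).
Each winning unit pays its own bid.
Revenue = 52,540 + 50,921 + 50,696 + 50,246 + 49,036 + 45,169 + 40,721 = $339,329.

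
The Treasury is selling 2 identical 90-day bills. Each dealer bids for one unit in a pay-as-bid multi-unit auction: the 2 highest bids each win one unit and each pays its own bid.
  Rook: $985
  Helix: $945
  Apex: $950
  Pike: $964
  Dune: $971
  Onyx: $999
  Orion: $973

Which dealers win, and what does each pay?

Bids ranked high→low: 999 (Onyx), 985 (Rook), 973 (Orion), 971 (Dune), …
The 2 highest are Onyx, Rook.
Each winner pays its own bid: Onyx $999, Rook $985.

Onyx $999, Rook $985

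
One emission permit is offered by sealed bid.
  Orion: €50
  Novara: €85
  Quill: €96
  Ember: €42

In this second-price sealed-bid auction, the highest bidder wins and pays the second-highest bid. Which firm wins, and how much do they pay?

Second-price sealed-bid auction: the highest bidder wins and pays the second-highest bid.
Bids in order: 96 (Quill) > 85 (Novara) > 50 (Orion) > 42 (Ember)
Quill wins with the highest bid; price is set by the runner-up at €85.

Quill pays €85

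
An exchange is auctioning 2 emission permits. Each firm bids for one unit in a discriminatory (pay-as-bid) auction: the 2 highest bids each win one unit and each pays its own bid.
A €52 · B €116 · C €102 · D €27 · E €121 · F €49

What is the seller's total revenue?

Bids ranked high→low: 121 (E), 116 (B), 102 (C), 52 (A), …
The 2 highest are E, B.
Total revenue = 121 + 116 = €237.

Total revenue: €237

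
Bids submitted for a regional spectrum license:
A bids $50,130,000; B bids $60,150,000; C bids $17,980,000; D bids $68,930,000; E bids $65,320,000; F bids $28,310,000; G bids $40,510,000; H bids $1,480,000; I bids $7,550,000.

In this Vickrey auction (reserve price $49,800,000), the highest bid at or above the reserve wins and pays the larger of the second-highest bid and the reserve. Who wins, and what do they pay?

D pays $65,320,000

Bids in order: 68,930,000 (D) > 65,320,000 (E) > 60,150,000 (B) > 50,130,000 (A) > 40,510,000 (G) > 28,310,000 (F) > …
Highest eligible bid: D at $68,930,000.
max(second-highest $65,320,000, reserve $49,800,000) = $65,320,000; the reserve does not bind.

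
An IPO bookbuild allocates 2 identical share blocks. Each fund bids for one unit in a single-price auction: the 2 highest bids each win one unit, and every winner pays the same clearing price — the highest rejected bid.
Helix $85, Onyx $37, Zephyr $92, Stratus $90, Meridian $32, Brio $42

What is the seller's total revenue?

Total revenue: $170

Sorting: 92 (Zephyr), 90 (Stratus), 85 (Helix), 42 (Brio), …
Top 2: Zephyr, Stratus.
Clearing price = highest rejected bid = $85.
Total revenue = 2 × $85 = $170.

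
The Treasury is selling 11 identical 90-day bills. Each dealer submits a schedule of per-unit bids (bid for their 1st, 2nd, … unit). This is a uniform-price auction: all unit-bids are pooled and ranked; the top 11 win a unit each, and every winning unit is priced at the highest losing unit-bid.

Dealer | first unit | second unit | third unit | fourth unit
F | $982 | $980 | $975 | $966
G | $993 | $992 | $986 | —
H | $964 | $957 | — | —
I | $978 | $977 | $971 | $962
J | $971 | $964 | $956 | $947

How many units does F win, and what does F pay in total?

Merging the schedules and taking the best 11: 993 (G-1), 992 (G-2), 986 (G-3), 982 (F-1), 980 (F-2), 978 (I-1), 977 (I-2), 975 (F-3), 971 (I-3), 971 (J-1), 966 (F-4)
Highest rejected unit-bid = $964.
F wins 4 unit(s) at $964 each.

F: 4 units, pays $3,856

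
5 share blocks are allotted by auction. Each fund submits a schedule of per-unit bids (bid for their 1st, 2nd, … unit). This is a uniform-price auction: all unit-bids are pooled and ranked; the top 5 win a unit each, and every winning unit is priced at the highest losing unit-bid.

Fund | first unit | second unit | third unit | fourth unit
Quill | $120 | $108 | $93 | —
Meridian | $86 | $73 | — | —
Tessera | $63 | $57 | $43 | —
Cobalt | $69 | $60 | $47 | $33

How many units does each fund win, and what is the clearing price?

Merging the schedules and taking the best 5: 120 (Quill-1), 108 (Quill-2), 93 (Quill-3), 86 (Meridian-1), 73 (Meridian-2)
Highest rejected unit-bid = $69.
Allocation: Meridian 2, Quill 3.

Meridian 2, Quill 3; clearing price $69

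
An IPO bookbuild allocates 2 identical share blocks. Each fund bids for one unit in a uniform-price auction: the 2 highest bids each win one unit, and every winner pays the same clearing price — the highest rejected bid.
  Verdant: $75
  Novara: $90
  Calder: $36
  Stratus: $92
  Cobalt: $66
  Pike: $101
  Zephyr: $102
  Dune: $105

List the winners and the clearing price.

Ordering the bids: 105 (Dune), 102 (Zephyr), 101 (Pike), 92 (Stratus), …
The 2 highest are Dune, Zephyr.
Clearing price = highest rejected bid = $101.

Dune, Zephyr; each pays $101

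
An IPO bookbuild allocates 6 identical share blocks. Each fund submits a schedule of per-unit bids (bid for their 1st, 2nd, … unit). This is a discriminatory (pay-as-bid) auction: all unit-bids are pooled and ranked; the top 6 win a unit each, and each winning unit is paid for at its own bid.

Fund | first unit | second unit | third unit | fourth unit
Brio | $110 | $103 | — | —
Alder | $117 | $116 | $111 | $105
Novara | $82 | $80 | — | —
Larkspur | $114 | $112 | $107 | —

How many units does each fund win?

Pooled unit-bids ranked (top 6): 117 (Alder-1), 116 (Alder-2), 114 (Larkspur-1), 112 (Larkspur-2), 111 (Alder-3), 110 (Brio-1)
Next rejected bid: $107 (not a price — pay-as-bid).
Allocation: Alder 3, Brio 1, Larkspur 2.

Alder 3, Brio 1, Larkspur 2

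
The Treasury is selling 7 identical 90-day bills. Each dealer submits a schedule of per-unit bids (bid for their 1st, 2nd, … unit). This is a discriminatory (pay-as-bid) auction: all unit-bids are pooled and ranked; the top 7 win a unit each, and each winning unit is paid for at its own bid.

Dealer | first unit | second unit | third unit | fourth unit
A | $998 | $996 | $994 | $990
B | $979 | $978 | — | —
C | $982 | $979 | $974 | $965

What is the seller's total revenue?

All unit-bids, highest first — top 7: 998 (A-1), 996 (A-2), 994 (A-3), 990 (A-4), 982 (C-1), 979 (B-1), 979 (C-2)
Next rejected bid: $978 (not a price — pay-as-bid).
Each winning unit pays its own bid.
Revenue = 998 + 996 + 994 + 990 + 982 + 979 + 979 = $6,918.

Total revenue: $6,918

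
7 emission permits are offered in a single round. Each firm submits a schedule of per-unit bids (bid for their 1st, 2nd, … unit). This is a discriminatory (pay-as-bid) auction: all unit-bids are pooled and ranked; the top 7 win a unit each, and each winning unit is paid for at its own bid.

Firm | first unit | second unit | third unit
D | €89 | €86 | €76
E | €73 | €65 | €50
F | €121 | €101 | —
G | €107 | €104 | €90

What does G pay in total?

Pooled unit-bids ranked (top 7): 121 (F-1), 107 (G-1), 104 (G-2), 101 (F-2), 90 (G-3), 89 (D-1), 86 (D-2)
Next rejected bid: €76 (not a price — pay-as-bid).
G's winning unit-bids: 107 + 104 + 90 = €301.

G pays €301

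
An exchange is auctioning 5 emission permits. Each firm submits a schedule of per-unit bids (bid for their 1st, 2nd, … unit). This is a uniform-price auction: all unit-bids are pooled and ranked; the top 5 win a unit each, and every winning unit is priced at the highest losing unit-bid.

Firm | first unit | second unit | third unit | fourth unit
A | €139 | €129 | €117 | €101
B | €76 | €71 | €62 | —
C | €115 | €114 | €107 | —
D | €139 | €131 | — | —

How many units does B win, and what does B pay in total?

B: 0 units, pays €0

All unit-bids, highest first — top 5: 139 (A-1), 139 (D-1), 131 (D-2), 129 (A-2), 117 (A-3)
The (k+1)-th unit-bid is €115.
B wins 0 unit(s) at €115 each.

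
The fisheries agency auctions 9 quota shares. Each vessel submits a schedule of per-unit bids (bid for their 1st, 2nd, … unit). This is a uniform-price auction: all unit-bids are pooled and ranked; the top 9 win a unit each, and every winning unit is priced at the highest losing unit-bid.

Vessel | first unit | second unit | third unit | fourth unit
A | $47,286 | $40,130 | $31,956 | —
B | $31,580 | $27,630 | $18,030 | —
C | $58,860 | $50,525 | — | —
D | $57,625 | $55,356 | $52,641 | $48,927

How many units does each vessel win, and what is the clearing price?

Pooled unit-bids ranked (top 9): 58,860 (C-1), 57,625 (D-1), 55,356 (D-2), 52,641 (D-3), 50,525 (C-2), 48,927 (D-4), 47,286 (A-1), 40,130 (A-2), 31,956 (A-3)
Highest rejected unit-bid = $31,580.
Allocation: A 3, C 2, D 4.

A 3, C 2, D 4; clearing price $31,580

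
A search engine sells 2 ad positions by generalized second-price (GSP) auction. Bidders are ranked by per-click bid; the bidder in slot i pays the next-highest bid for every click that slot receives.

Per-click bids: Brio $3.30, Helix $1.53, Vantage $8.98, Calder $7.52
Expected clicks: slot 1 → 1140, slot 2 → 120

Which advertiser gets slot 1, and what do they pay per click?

Vantage; $7.52 per click

Sorting advertisers: $8.98 (Vantage) > $7.52 (Calder) > $3.30 (Brio) > …
Slot 1 goes to the first-ranked bidder, Vantage, who pays the next bid down: $7.52/click.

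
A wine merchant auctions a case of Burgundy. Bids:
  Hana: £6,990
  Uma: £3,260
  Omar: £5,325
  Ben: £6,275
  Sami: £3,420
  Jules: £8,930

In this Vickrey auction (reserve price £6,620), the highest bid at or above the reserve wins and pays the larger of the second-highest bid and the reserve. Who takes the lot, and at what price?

Bids ranked: 8,930 (Jules) > 6,990 (Hana) > 6,275 (Ben) > 5,325 (Omar) > 3,420 (Sami) > 3,260 (Uma)
Highest eligible bid: Jules at £8,930.
max(second-highest £6,990, reserve £6,620) = £6,990; the reserve does not bind.

Jules pays £6,990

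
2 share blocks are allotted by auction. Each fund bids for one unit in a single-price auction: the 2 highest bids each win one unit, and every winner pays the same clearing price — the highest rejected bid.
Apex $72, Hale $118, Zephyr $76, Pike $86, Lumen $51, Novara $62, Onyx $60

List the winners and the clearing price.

Hale, Pike; each pays $76

Ordering the bids: 118 (Hale), 86 (Pike), 76 (Zephyr), 72 (Apex), …
Winners (2 units): Hale, Pike.
Clearing price = highest rejected bid = $76.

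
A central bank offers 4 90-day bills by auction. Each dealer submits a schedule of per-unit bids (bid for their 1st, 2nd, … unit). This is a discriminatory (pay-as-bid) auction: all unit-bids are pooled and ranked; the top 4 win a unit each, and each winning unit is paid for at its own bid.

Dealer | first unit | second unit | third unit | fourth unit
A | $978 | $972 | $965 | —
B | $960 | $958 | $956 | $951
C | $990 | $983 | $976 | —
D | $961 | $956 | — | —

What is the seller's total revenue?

Total revenue: $3,927

All unit-bids, highest first — top 4: 990 (C-1), 983 (C-2), 978 (A-1), 976 (C-3)
Next rejected bid: $972 (not a price — pay-as-bid).
Each winning unit pays its own bid.
Revenue = 990 + 983 + 978 + 976 = $3,927.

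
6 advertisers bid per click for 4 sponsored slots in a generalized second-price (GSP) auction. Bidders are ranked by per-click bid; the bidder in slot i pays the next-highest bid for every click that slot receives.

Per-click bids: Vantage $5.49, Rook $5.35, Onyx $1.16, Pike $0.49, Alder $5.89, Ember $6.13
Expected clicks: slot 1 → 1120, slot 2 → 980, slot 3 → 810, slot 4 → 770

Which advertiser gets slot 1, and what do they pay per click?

Ranked by bid: $6.13 (Ember) > $5.89 (Alder) > $5.49 (Vantage) > $5.35 (Rook) > $1.16 (Onyx) > …
Slot 1 goes to the first-ranked bidder, Ember, who pays the next bid down: $5.89/click.

Ember; $5.89 per click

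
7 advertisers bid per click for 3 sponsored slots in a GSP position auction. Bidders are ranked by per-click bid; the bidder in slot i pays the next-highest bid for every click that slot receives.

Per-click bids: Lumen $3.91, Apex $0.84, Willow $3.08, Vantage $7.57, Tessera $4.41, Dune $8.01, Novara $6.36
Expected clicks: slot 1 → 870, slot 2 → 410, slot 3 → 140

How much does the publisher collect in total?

Total revenue: $9810.90

Per-click bids in order: $8.01 (Dune) > $7.57 (Vantage) > $6.36 (Novara) > $4.41 (Tessera) > …
Slot 1: Dune pays $7.57 × 870 = $6585.90
Slot 2: Vantage pays $6.36 × 410 = $2607.60
Slot 3: Novara pays $4.41 × 140 = $617.40
Total = $9810.90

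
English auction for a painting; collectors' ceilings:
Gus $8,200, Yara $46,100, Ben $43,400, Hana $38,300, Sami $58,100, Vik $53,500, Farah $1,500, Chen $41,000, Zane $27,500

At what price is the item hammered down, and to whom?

Limits in order: 58,100 (Sami) > 53,500 (Vik) > 46,100 (Yara) > 43,400 (Ben) > 41,000 (Chen) > 38,300 (Hana) > …
Bidding ends when Vik exits at $53,500; Sami takes it.

Sami wins at $53,500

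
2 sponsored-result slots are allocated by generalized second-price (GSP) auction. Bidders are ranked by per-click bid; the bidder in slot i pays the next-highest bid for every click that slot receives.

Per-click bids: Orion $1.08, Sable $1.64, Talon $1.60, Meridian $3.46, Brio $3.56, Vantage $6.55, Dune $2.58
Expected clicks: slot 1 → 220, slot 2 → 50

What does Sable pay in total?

Sable pays $0.00

Per-click bids in order: $6.55 (Vantage) > $3.56 (Brio) > $3.46 (Meridian) > …
Sable ranks below slot 2 → no slot, pays nothing.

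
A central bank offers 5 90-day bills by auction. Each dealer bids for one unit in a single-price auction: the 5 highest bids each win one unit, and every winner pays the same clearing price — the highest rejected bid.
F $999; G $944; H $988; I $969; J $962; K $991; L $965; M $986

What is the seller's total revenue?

Total revenue: $4,825

Sorting: 999 (F), 991 (K), 988 (H), 986 (M), 969 (I), 965 (L), 962 (J), …
Top 5: F, K, H, M, I.
Clearing price = highest rejected bid = $965.
Total revenue = 5 × $965 = $4,825.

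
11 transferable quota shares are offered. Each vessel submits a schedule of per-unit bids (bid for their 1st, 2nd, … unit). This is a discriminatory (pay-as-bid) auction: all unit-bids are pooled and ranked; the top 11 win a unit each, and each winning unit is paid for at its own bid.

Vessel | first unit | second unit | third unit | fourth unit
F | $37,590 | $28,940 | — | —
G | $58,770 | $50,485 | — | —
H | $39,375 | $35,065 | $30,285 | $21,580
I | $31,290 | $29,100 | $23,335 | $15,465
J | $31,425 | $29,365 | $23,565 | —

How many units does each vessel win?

F 2, G 2, H 3, I 2, J 2

Pooled unit-bids ranked (top 11): 58,770 (G-1), 50,485 (G-2), 39,375 (H-1), 37,590 (F-1), 35,065 (H-2), 31,425 (J-1), 31,290 (I-1), 30,285 (H-3), 29,365 (J-2), 29,100 (I-2), 28,940 (F-2)
Next rejected bid: $23,565 (not a price — pay-as-bid).
Allocation: F 2, G 2, H 3, I 2, J 2.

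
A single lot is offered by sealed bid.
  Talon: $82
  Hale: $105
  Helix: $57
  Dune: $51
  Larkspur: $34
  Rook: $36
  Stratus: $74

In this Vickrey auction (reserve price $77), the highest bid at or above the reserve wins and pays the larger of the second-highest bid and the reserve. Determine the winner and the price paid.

Sorting bids: 105 (Hale) > 82 (Talon) > 74 (Stratus) > 57 (Helix) > 51 (Dune) > 36 (Rook) > …
Hale has the top bid at or above the reserve ($105).
max(second-highest $82, reserve $77) = $82; the reserve does not bind.

Hale pays $82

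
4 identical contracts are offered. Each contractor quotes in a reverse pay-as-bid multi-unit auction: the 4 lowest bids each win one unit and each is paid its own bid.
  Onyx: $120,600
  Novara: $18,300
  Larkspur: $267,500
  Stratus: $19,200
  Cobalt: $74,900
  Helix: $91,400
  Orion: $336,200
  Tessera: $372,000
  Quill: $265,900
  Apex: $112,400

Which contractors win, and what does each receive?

Bids ranked low→high: 18,300 (Novara), 19,200 (Stratus), 74,900 (Cobalt), 91,400 (Helix), 112,400 (Apex), 120,600 (Onyx), …
Winners (4 units): Novara, Stratus, Cobalt, Helix.
Each winner is paid its own bid: Novara $18,300, Stratus $19,200, Cobalt $74,900, Helix $91,400.

Novara $18,300, Stratus $19,200, Cobalt $74,900, Helix $91,400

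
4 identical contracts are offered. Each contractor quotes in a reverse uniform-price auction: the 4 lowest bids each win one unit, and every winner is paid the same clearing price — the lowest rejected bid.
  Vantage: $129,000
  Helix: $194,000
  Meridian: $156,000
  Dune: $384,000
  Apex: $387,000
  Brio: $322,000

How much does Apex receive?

Sorting: 129,000 (Vantage), 156,000 (Meridian), 194,000 (Helix), 322,000 (Brio), 384,000 (Dune), 387,000 (Apex)
Lowest 4: Vantage, Meridian, Helix, Brio.
Clearing price = lowest rejected bid = $384,000.
Apex does not win → is paid $0.

Apex is paid $0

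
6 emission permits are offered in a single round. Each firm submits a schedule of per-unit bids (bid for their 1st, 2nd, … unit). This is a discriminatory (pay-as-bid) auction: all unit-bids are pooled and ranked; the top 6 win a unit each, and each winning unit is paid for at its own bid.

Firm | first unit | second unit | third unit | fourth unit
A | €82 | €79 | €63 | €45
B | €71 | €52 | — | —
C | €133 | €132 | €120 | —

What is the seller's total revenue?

Total revenue: €617

Pooled unit-bids ranked (top 6): 133 (C-1), 132 (C-2), 120 (C-3), 82 (A-1), 79 (A-2), 71 (B-1)
Next rejected bid: €63 (not a price — pay-as-bid).
Each winning unit pays its own bid.
Revenue = 133 + 132 + 120 + 82 + 79 + 71 = €617.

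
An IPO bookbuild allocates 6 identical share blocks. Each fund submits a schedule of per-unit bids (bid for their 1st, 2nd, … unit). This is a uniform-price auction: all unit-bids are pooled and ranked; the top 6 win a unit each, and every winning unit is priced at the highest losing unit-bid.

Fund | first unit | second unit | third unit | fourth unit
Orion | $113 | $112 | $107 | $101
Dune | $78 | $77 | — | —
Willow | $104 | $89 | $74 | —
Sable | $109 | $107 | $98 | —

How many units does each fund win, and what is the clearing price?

Merging the schedules and taking the best 6: 113 (Orion-1), 112 (Orion-2), 109 (Sable-1), 107 (Orion-3), 107 (Sable-2), 104 (Willow-1)
The (k+1)-th unit-bid is $101.
Allocation: Orion 3, Sable 2, Willow 1.

Orion 3, Sable 2, Willow 1; clearing price $101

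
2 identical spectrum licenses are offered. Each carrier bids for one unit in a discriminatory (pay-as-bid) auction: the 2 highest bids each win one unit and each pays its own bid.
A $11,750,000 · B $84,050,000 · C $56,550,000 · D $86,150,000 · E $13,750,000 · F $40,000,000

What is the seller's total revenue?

Bids ranked high→low: 86,150,000 (D), 84,050,000 (B), 56,550,000 (C), 40,000,000 (F), …
Top 2: D, B.
Total revenue = 86,150,000 + 84,050,000 = $170,200,000.

Total revenue: $170,200,000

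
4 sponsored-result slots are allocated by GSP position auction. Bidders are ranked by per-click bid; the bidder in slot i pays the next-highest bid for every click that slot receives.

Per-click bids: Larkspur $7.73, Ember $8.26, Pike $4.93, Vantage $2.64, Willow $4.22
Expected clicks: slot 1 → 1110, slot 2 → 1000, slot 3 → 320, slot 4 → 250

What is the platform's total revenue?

Per-click bids in order: $8.26 (Ember) > $7.73 (Larkspur) > $4.93 (Pike) > $4.22 (Willow) > $2.64 (Vantage)
Slot 1: Ember pays $7.73 × 1110 = $8580.30
Slot 2: Larkspur pays $4.93 × 1000 = $4930.00
Slot 3: Pike pays $4.22 × 320 = $1350.40
Slot 4: Willow pays $2.64 × 250 = $660.00
Total = $15520.70

Total revenue: $15520.70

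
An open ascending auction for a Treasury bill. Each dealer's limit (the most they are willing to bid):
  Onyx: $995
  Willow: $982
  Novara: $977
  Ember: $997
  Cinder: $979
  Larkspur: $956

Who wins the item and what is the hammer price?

Limits ranked: 997 (Ember) > 995 (Onyx) > 982 (Willow) > 979 (Cinder) > 977 (Novara) > 956 (Larkspur)
Onyx is the last rival to drop out, at $995; Ember remains and wins at that price.

Ember wins at $995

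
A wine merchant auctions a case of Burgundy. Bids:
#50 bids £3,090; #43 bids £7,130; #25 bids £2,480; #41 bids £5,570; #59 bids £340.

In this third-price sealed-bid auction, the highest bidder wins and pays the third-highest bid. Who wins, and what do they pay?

Rule: the highest bidder wins and pays the third-highest bid.
Bids in order: 7,130 (#43) > 5,570 (#41) > 3,090 (#50) > 2,480 (#25) > 340 (#59)
#43 wins; payment is bid #3 in the ranking = £3,090.

#43 pays £3,090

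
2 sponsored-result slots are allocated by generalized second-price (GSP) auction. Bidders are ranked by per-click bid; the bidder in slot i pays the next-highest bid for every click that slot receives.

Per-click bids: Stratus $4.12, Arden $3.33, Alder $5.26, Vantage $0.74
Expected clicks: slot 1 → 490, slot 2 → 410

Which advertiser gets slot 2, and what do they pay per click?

Per-click bids in order: $5.26 (Alder) > $4.12 (Stratus) > $3.33 (Arden) > …
Slot 2 goes to the second-ranked bidder, Stratus, who pays the next bid down: $3.33/click.

Stratus; $3.33 per click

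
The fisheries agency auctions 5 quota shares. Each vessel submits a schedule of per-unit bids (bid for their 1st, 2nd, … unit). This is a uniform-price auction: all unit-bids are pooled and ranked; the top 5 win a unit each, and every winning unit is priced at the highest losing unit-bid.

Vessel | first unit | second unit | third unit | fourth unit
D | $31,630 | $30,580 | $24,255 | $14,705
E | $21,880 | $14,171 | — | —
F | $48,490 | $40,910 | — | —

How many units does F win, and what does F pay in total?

All unit-bids, highest first — top 5: 48,490 (F-1), 40,910 (F-2), 31,630 (D-1), 30,580 (D-2), 24,255 (D-3)
First bid not allocated: $21,880.
F wins 2 unit(s) at $21,880 each.

F: 2 units, pays $43,760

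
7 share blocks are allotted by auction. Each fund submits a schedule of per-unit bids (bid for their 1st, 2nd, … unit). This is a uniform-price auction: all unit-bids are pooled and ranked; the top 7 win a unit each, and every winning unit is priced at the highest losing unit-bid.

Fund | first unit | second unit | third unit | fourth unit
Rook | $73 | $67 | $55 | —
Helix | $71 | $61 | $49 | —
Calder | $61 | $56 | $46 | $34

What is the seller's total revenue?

Merging the schedules and taking the best 7: 73 (Rook-1), 71 (Helix-1), 67 (Rook-2), 61 (Helix-2), 61 (Calder-1), 56 (Calder-2), 55 (Rook-3)
Highest rejected unit-bid = $49.
Allocation: Calder 2, Helix 2, Rook 3. Every unit priced at $49.
Revenue = 7 × 49 = $343.

Total revenue: $343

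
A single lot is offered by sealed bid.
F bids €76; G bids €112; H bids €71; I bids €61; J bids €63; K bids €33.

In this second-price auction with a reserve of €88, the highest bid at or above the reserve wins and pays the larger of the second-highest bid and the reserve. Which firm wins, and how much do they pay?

Rule: the highest bid at or above the reserve wins and pays the larger of the second-highest bid and the reserve.
Bids ranked: 112 (G) > 76 (F) > 71 (H) > 63 (J) > 61 (I) > 33 (K)
G has the top bid at or above the reserve (€112).
max(second-highest €76, reserve €88) = €88.

G pays €88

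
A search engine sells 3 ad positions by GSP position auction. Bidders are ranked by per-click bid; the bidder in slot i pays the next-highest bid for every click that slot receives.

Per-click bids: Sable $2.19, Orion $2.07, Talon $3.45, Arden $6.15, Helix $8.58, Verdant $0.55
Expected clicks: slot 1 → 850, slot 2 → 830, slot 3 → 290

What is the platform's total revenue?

Total revenue: $8726.10

Sorting advertisers: $8.58 (Helix) > $6.15 (Arden) > $3.45 (Talon) > $2.19 (Sable) > …
Slot 1: Helix pays $6.15 × 850 = $5227.50
Slot 2: Arden pays $3.45 × 830 = $2863.50
Slot 3: Talon pays $2.19 × 290 = $635.10
Total = $8726.10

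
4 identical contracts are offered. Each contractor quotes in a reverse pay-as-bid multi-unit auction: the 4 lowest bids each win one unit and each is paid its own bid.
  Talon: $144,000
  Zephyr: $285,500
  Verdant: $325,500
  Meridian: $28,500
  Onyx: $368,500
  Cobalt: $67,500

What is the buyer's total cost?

Sorting: 28,500 (Meridian), 67,500 (Cobalt), 144,000 (Talon), 285,500 (Zephyr), 325,500 (Verdant), 368,500 (Onyx)
Lowest 4: Meridian, Cobalt, Talon, Zephyr.
Total cost = 28,500 + 67,500 + 144,000 + 285,500 = $525,500.

Total cost: $525,500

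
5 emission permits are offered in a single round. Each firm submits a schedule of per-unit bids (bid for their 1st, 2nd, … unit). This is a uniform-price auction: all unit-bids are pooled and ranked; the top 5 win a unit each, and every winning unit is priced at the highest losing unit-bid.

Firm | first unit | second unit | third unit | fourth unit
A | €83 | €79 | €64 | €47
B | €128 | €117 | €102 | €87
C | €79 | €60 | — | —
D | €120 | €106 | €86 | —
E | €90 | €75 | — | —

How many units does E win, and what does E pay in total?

E: 0 units, pays €0

Pooled unit-bids ranked (top 5): 128 (B-1), 120 (D-1), 117 (B-2), 106 (D-2), 102 (B-3)
The (k+1)-th unit-bid is €90.
E wins 0 unit(s) at €90 each.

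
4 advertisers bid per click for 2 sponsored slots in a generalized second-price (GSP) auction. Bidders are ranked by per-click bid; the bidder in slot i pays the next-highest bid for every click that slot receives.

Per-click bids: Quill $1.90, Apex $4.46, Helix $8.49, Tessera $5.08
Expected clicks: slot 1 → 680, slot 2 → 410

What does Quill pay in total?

Per-click bids in order: $8.49 (Helix) > $5.08 (Tessera) > $4.46 (Apex) > …
Quill ranks below slot 2 → no slot, pays nothing.

Quill pays $0.00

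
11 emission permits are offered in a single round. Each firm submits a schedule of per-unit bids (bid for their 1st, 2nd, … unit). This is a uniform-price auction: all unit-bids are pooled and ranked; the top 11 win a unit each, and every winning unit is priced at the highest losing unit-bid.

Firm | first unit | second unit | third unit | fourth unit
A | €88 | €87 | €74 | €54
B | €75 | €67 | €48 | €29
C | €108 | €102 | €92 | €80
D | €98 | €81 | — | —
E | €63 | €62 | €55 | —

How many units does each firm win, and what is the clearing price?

A 3, B 2, C 4, D 2; clearing price €63

Merging the schedules and taking the best 11: 108 (C-1), 102 (C-2), 98 (D-1), 92 (C-3), 88 (A-1), 87 (A-2), 81 (D-2), 80 (C-4), 75 (B-1), 74 (A-3), 67 (B-2)
The (k+1)-th unit-bid is €63.
Allocation: A 3, B 2, C 4, D 2.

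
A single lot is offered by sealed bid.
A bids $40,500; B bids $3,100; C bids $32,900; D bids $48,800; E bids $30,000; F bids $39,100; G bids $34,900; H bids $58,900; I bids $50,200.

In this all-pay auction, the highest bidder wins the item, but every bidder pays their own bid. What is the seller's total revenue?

Bids ranked: 58,900 (H) > 50,200 (I) > 48,800 (D) > 40,500 (A) > 39,100 (F) > 34,900 (G) > …
Every bidder forfeits their bid regardless of winning.
Revenue = 40,500 + 3,100 + 32,900 + 48,800 + 30,000 + 39,100 + 34,900 + 58,900 + 50,200 = $338,400.

Total revenue: $338,400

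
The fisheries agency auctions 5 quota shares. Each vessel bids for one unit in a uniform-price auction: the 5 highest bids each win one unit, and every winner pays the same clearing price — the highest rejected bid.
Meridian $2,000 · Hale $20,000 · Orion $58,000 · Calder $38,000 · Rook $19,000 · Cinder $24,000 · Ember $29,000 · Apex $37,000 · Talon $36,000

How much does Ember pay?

Ember pays $24,000

Sorting: 58,000 (Orion), 38,000 (Calder), 37,000 (Apex), 36,000 (Talon), 29,000 (Ember), 24,000 (Cinder), 20,000 (Hale), …
Winners (5 units): Orion, Calder, Apex, Talon, Ember.
Highest unsuccessful bid: $24,000 → clearing price.
Ember wins → pays $24,000.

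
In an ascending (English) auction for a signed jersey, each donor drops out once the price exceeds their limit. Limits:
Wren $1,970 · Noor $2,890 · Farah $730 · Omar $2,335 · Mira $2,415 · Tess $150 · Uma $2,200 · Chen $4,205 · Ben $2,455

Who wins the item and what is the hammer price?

Chen wins at $2,890

Limits ranked: 4,205 (Chen) > 2,890 (Noor) > 2,455 (Ben) > 2,415 (Mira) > 2,335 (Omar) > 2,200 (Uma) > …
Noor is the last rival to drop out, at $2,890; Chen remains and wins at that price.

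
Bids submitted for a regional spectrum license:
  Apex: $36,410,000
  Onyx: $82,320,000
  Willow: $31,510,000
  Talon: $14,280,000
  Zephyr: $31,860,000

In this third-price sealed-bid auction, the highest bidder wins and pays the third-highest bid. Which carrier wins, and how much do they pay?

Onyx pays $31,860,000

Sorting bids: 82,320,000 (Onyx) > 36,410,000 (Apex) > 31,860,000 (Zephyr) > 31,510,000 (Willow) > 14,280,000 (Talon)
Onyx wins; payment is bid #3 in the ranking = $31,860,000.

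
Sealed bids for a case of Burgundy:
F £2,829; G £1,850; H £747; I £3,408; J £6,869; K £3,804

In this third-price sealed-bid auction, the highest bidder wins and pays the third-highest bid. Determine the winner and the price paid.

Sorting bids: 6,869 (J) > 3,804 (K) > 3,408 (I) > 2,829 (F) > 1,850 (G) > 747 (H)
J is highest; pays the third-highest bid, £3,408.

J pays £3,408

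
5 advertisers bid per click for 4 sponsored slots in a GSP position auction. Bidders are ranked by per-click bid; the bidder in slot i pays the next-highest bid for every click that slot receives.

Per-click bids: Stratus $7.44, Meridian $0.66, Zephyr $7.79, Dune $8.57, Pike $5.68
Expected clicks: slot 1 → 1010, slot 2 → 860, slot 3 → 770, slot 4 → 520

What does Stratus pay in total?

Stratus pays $4373.60

Ranked by bid: $8.57 (Dune) > $7.79 (Zephyr) > $7.44 (Stratus) > $5.68 (Pike) > $0.66 (Meridian)
Stratus holds slot 3 → pays next bid $5.68 × 770 clicks = $4373.60.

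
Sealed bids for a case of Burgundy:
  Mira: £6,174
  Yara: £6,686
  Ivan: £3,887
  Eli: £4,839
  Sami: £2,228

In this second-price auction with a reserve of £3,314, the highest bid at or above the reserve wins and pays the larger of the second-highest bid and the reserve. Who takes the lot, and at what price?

Yara pays £6,174

Bids ranked: 6,686 (Yara) > 6,174 (Mira) > 4,839 (Eli) > 3,887 (Ivan) > 2,228 (Sami)
Yara has the top bid at or above the reserve (£6,686).
max(second-highest £6,174, reserve £3,314) = £6,174; the reserve does not bind.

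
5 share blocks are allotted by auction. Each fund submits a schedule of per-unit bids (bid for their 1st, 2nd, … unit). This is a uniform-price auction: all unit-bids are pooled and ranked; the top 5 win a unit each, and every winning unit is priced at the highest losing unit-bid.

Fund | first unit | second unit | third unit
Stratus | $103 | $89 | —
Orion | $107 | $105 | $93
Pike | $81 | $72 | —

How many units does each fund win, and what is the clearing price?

Pooled unit-bids ranked (top 5): 107 (Orion-1), 105 (Orion-2), 103 (Stratus-1), 93 (Orion-3), 89 (Stratus-2)
The (k+1)-th unit-bid is $81.
Allocation: Orion 3, Stratus 2.

Orion 3, Stratus 2; clearing price $81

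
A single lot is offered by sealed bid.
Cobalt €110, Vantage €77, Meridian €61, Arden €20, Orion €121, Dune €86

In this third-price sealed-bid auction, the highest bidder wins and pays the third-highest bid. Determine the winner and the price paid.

Rule: the highest bidder wins and pays the third-highest bid.
Bids in order: 121 (Orion) > 110 (Cobalt) > 86 (Dune) > 77 (Vantage) > 61 (Meridian) > 20 (Arden)
Orion wins; payment is bid #3 in the ranking = €86.

Orion pays €86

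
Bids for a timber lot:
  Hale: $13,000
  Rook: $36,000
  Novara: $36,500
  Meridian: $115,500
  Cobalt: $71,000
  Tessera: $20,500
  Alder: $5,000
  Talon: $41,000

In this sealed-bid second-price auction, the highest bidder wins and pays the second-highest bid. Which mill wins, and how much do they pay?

Meridian pays $71,000

Bids in order: 115,500 (Meridian) > 71,000 (Cobalt) > 41,000 (Talon) > 36,500 (Novara) > 36,000 (Rook) > 20,500 (Tessera) > …
Meridian wins with the highest bid; price is set by the runner-up at $71,000.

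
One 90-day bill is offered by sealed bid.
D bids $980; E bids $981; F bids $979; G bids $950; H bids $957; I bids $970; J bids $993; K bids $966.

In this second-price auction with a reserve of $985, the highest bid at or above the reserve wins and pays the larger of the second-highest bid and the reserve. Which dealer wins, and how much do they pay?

Second-price auction with a reserve of $985: the highest bid at or above the reserve wins and pays the larger of the second-highest bid and the reserve.
Bids in order: 993 (J) > 981 (E) > 980 (D) > 979 (F) > 970 (I) > 966 (K) > …
Highest eligible bid: J at $993.
Second-highest bid $981 is below the reserve $985, so the reserve binds → payment $985.

J pays $985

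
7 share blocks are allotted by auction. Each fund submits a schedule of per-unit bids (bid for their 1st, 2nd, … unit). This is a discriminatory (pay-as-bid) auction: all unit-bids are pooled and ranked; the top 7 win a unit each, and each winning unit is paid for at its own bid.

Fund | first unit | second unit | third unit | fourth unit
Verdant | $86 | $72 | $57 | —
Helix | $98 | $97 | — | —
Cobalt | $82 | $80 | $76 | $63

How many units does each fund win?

Pooled unit-bids ranked (top 7): 98 (Helix-1), 97 (Helix-2), 86 (Verdant-1), 82 (Cobalt-1), 80 (Cobalt-2), 76 (Cobalt-3), 72 (Verdant-2)
Next rejected bid: $63 (not a price — pay-as-bid).
Allocation: Cobalt 3, Helix 2, Verdant 2.

Cobalt 3, Helix 2, Verdant 2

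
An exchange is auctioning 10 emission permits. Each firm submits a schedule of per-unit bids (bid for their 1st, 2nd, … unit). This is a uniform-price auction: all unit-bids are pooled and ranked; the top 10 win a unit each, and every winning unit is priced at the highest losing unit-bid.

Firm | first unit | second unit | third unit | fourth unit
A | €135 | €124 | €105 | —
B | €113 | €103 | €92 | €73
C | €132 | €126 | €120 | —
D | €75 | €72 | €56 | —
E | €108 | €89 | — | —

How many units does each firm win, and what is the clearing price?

Pooled unit-bids ranked (top 10): 135 (A-1), 132 (C-1), 126 (C-2), 124 (A-2), 120 (C-3), 113 (B-1), 108 (E-1), 105 (A-3), 103 (B-2), 92 (B-3)
The (k+1)-th unit-bid is €89.
Allocation: A 3, B 3, C 3, E 1.

A 3, B 3, C 3, E 1; clearing price €89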